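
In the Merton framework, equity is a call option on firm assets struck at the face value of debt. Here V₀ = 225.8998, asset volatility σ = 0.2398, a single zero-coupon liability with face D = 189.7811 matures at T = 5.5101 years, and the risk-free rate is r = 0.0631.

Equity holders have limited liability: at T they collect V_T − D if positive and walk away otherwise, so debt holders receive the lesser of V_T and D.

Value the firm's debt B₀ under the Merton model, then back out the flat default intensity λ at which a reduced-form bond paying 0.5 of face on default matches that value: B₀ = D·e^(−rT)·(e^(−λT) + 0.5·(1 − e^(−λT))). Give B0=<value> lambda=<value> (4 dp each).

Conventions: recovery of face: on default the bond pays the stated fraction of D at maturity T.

Apply the equity-as-call identities (strike 189.7811, horizon 5.5101 years):
d₁ = [ln(V₀/D) + (r + σ²/2)T] / (σ√T)
   = [ln(225.8998/189.7811) + (0.0631 + 0.5·0.2398²)·5.5101] / (0.2398·√5.5101)
   = [0.174220 + 0.506114] / 0.562897 = 1.208630
d₂ = d₁ − σ√T = 1.208630 − 0.562897 = 0.645733
N(d₁) = 0.886597,  N(d₂) = 0.740774,  e^(−rT) = 0.706320
E₀ = V₀·N(d₁) − D·e^(−rT)·N(d₂)
   = 225.8998·0.886597 − 189.7811·0.706320·0.740774 = 100.984326
B₀ = V₀ − E₀ = 225.8998 − 100.984326 = 124.915474
e^(−λT) = (B₀·e^(rT)/D − 0.5)/(1 − 0.5) = (124.9155·1.415789/189.7811 − 0.5)/0.5 = 0.86376884
λ = −ln(0.86376884)/5.5101 = 0.026578

B0=124.9155 lambda=0.0266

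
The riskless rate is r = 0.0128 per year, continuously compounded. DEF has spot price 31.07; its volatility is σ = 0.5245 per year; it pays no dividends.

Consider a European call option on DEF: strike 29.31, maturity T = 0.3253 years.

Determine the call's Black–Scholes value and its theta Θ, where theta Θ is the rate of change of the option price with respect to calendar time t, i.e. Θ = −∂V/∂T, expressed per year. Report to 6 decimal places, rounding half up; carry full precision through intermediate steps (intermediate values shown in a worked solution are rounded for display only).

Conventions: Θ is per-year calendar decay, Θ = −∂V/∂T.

price = 4.600471
Θ = -5.540392

σ√T = 0.5245·√0.3253 = 0.299149
d₁ = (ln(S/K) + (r+σ²/2)T) / (σ√T) = (ln(31.07/29.31) + (0.0128+0.5245²/2)·0.3253) / 0.299149 = (0.058314 + 0.048909) / 0.299149 = 0.358426
d₂ = d₁ − σ√T = 0.358426 − 0.299149 = 0.059277
e^{−rT} = 0.995845
N(d₁) = 0.639988,  N(d₂) = 0.523634
Call price V = S·N(d₁) − K·e^{−rT}·N(d₂) = 19.884422 − 15.283951 = 4.600471
φ(d₁) = (1/√(2π))·e^{−d₁²/2} = 0.374122
Θ = −S·φ(d₁)·σ/(2√T) − r·K·e^{−rT}·N(d₂) = −5.344757 − 0.195635 = -5.540392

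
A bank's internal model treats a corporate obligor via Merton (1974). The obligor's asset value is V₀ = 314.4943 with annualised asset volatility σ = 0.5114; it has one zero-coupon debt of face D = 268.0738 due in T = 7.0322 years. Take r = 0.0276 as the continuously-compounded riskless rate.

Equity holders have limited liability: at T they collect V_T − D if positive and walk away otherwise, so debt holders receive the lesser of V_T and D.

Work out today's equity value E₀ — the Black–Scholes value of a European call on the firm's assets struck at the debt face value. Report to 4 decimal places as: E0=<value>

E0=185.1273

Apply the equity-as-call identities (strike 268.0738, horizon 7.0322 years):
d₁ = [ln(V₀/D) + (r + σ²/2)T] / (σ√T)
   = [ln(314.4943/268.0738) + (0.0276 + 0.5·0.5114²)·7.0322] / (0.5114·√7.0322)
   = [0.159704 + 1.113654] / 1.356146 = 0.938954
d₂ = d₁ − σ√T = 0.938954 − 1.356146 = -0.417192
N(d₁) = 0.826123,  N(d₂) = 0.338269,  e^(−rT) = 0.823585
E₀ = V₀·N(d₁) − D·e^(−rT)·N(d₂)
   = 314.4943·0.826123 − 268.0738·0.823585·0.338269 = 185.127348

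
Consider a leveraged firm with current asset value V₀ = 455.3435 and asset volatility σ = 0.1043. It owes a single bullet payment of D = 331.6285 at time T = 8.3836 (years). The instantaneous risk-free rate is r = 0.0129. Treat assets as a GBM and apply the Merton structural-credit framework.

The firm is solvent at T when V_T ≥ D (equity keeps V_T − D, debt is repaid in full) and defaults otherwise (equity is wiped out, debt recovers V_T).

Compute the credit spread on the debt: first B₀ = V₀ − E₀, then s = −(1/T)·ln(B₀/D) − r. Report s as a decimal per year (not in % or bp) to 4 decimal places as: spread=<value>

spread=0.0016

Equity is a call on the firm's assets struck at D = 331.6285:
d₁ = [ln(V₀/D) + (r + σ²/2)T] / (σ√T)
   = [ln(455.3435/331.6285) + (0.0129 + 0.5·0.1043²)·8.3836] / (0.1043·√8.3836)
   = [0.317037 + 0.153749] / 0.301995 = 1.558919
d₂ = d₁ − σ√T = 1.558919 − 0.301995 = 1.256924
N(d₁) = 0.940492,  N(d₂) = 0.895609,  e^(−rT) = 0.897494
E₀ = V₀·N(d₁) − D·e^(−rT)·N(d₂)
   = 455.3435·0.940492 − 331.6285·0.897494·0.895609 = 161.682565
B₀ = V₀ − E₀ = 455.3435 − 161.682565 = 293.660935
spread = −(1/T)·ln(B₀/D) − r = −(1/8.3836)·ln(293.660935/331.6285) − 0.0129 = 0.00160326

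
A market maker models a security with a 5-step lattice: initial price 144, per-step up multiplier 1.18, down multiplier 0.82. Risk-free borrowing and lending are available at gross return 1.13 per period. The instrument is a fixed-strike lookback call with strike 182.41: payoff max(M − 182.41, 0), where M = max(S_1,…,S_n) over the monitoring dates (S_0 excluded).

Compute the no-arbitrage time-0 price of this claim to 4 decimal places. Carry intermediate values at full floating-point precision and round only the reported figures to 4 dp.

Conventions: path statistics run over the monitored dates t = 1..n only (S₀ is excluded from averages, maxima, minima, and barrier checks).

Set p* = 0.8611 (from d < R < u); the path-dependent value is the discounted p*-expectation over all price paths.
Enumerate all 2^5 = 32 price paths (U = up ×1.18, D = down ×0.82); each path with k up-moves has probability p*^k·(1−p*)^(5−k).
DDDDD: M=118.0800, payoff=0.0000, prob=0.000052
UDDDD: M=169.9200, payoff=0.0000, prob=0.000320
DUDDD: M=139.3344, payoff=0.0000, prob=0.000320
UUDDD: M=200.5056, payoff=18.0956, prob=0.001987
DDUDD: M=118.0800, payoff=0.0000, prob=0.000320
UDUDD: M=169.9200, payoff=0.0000, prob=0.001987
DUUDD: M=164.4146, payoff=0.0000, prob=0.001987
UUUDD: M=236.5966, payoff=54.1866, prob=0.012317
DDDUD: M=118.0800, payoff=0.0000, prob=0.000320
UDDUD: M=169.9200, payoff=0.0000, prob=0.001987
DUDUD: M=139.3344, payoff=0.0000, prob=0.001987
UUDUD: M=200.5056, payoff=18.0956, prob=0.012317
DDUUD: M=134.8200, payoff=0.0000, prob=0.001987
UDUUD: M=194.0092, payoff=11.5992, prob=0.012317
DUUUD: M=194.0092, payoff=11.5992, prob=0.012317
UUUUD: M=279.1840, payoff=96.7740, prob=0.076367
DDDDU: M=118.0800, payoff=0.0000, prob=0.000320
UDDDU: M=169.9200, payoff=0.0000, prob=0.001987
DUDDU: M=139.3344, payoff=0.0000, prob=0.001987
UUDDU: M=200.5056, payoff=18.0956, prob=0.012317
DDUDU: M=118.0800, payoff=0.0000, prob=0.001987
UDUDU: M=169.9200, payoff=0.0000, prob=0.012317
DUUDU: M=164.4146, payoff=0.0000, prob=0.012317
UUUDU: M=236.5966, payoff=54.1866, prob=0.076367
DDDUU: M=118.0800, payoff=0.0000, prob=0.001987
UDDUU: M=169.9200, payoff=0.0000, prob=0.012317
DUDUU: M=159.0876, payoff=0.0000, prob=0.012317
UUDUU: M=228.9309, payoff=46.5209, prob=0.076367
DDUUU: M=159.0876, payoff=0.0000, prob=0.012317
UDUUU: M=228.9309, payoff=46.5209, prob=0.076367
DUUUU: M=228.9309, payoff=46.5209, prob=0.076367
UUUUU: M=329.4371, payoff=147.0271, prob=0.473474
Price = Σ prob·payoff / R^5 = 93.234697 / 1.842435 = 50.6041

price = 50.6041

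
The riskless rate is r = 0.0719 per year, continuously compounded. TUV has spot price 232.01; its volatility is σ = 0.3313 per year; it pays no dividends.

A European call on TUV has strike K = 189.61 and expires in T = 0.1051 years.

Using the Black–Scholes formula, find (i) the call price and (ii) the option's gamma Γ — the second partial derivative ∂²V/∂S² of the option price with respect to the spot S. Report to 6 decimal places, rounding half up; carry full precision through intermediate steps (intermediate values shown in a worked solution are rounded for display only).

price = 44.045203
Γ = 0.002154

σ√T = 0.3313·√0.1051 = 0.107405
d₁ = (ln(S/K) + (r+σ²/2)T) / (σ√T) = (ln(232.01/189.61) + (0.0719+0.3313²/2)·0.1051) / 0.107405 = (0.201811 + 0.013325) / 0.107405 = 2.003040
d₂ = d₁ − σ√T = 2.003040 − 0.107405 = 1.895636
e^{−rT} = 0.992472
N(d₁) = 0.977414,  N(d₂) = 0.970996
Call price V = S·N(d₁) − K·e^{−rT}·N(d₂) = 226.769711 − 182.724508 = 44.045203
φ(d₁) = (1/√(2π))·e^{−d₁²/2} = 0.053663
Γ = φ(d₁) / (S·σ·√T) = 0.002154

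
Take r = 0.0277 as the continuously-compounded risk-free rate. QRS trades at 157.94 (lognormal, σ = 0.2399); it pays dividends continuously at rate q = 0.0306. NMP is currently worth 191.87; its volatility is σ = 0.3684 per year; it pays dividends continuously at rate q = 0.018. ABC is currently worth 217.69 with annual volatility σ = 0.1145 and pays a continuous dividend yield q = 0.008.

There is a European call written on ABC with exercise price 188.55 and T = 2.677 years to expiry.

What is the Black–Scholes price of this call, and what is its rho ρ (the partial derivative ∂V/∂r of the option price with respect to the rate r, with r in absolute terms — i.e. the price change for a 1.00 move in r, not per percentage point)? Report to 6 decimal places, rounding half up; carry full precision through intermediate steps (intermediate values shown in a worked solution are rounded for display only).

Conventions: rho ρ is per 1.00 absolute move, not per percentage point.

price = 40.741262
ρ = 389.090838

σ√T = 0.1145·√2.677 = 0.187340
d₁ = (ln(S/K) + (r−q+σ²/2)T) / (σ√T) = (ln(217.69/188.55) + (0.0277−0.008+0.1145²/2)·2.677) / 0.187340 = (0.143709 + 0.070285) / 0.187340 = 1.142277
d₂ = d₁ − σ√T = 1.142277 − 0.187340 = 0.954937
e^{−rT} = 0.928530
e^{−qT} = 0.978812
N(d₁) = 0.873331,  N(d₂) = 0.830195
Call price V = S·e^{−qT}·N(d₁) − K·e^{−rT}·N(d₂) = 186.087111 − 145.345849 = 40.741262
ρ = K·T·e^{−rT}·N(d₂) = 389.090838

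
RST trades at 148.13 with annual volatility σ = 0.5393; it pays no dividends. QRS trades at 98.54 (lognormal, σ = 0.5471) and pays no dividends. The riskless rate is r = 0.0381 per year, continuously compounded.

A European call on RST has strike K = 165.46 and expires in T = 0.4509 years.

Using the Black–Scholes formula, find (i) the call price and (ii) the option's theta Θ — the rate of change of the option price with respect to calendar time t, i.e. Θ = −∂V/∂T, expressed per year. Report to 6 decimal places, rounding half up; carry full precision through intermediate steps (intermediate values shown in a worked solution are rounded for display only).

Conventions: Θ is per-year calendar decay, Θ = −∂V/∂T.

σ√T = 0.5393·√0.4509 = 0.362135
d₁ = (ln(S/K) + (r+σ²/2)T) / (σ√T) = (ln(148.13/165.46) + (0.0381+0.5393²/2)·0.4509) / 0.362135 = (-0.110639 + 0.082750) / 0.362135 = -0.077013
d₂ = d₁ − σ√T = -0.077013 − 0.362135 = -0.439148
e^{−rT} = 0.982967
N(d₁) = 0.469307,  N(d₂) = 0.330277
Call price V = S·N(d₁) − K·e^{−rT}·N(d₂) = 69.518400 − 53.716878 = 15.801521
φ(d₁) = (1/√(2π))·e^{−d₁²/2} = 0.397761
Θ = −S·φ(d₁)·σ/(2√T) − r·K·e^{−rT}·N(d₂) = −23.660586 − 2.046613 = -25.707199

price = 15.801521
Θ = -25.707199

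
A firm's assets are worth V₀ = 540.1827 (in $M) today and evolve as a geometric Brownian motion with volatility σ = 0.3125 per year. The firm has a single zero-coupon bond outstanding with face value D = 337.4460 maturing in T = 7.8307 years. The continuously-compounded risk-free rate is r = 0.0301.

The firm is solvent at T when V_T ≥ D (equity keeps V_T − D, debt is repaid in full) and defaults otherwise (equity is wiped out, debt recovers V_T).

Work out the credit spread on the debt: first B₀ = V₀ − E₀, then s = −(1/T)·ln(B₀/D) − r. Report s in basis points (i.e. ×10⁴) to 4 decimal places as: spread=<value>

Work the structural quantities from V₀ = 540.1827 against face 337.4460:
d₁ = [ln(V₀/D) + (r + σ²/2)T] / (σ√T)
   = [ln(540.1827/337.4460) + (0.0301 + 0.5·0.3125²)·7.8307] / (0.3125·√7.8307)
   = [0.470502 + 0.618062] / 0.874481 = 1.244812
d₂ = d₁ − σ√T = 1.244812 − 0.874481 = 0.370331
N(d₁) = 0.893400,  N(d₂) = 0.644432,  e^(−rT) = 0.790014
E₀ = V₀·N(d₁) − D·e^(−rT)·N(d₂)
   = 540.1827·0.893400 − 337.4460·0.790014·0.644432 = 310.801634
B₀ = V₀ − E₀ = 540.1827 − 310.801634 = 229.381066
spread = −(1/T)·ln(B₀/D) − r = −(1/7.8307)·ln(229.381066/337.4460) − 0.0301 = 0.01919583
in basis points: 0.01919583 × 10⁴ = 191.9583 bp

spread=191.9583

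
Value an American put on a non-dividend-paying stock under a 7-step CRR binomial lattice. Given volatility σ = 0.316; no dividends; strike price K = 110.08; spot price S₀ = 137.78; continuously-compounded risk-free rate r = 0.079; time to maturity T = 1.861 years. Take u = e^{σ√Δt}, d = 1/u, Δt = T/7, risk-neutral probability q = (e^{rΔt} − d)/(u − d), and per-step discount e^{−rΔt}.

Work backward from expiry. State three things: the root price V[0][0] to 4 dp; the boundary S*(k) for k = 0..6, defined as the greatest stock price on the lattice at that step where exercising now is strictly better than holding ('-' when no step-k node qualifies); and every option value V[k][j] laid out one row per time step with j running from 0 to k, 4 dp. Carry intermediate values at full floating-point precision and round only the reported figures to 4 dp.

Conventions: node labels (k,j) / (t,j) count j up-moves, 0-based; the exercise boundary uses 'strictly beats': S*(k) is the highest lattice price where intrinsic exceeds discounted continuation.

params: Δt=0.26586 u=1.17696 d=0.84965 q=0.52420 e^(-rΔt)=0.97922
t_7 payoffs: 66.0390 49.0730 25.5711 0.0000 0.0000 0.0000 0.0000 0.0000
t_6: node(6,0) S=51.8345 payoff=58.2455 vs cont=55.9577 → 58.2455 [stop]  node(6,1) S=71.8028 payoff=38.2772 vs cont=35.9894 → 38.2772 [stop]  node(6,2) S=99.4635 payoff=10.6165 vs cont=11.9138 → 11.9138 [wait]  node(6,3) S=137.7800 payoff=0.0000 vs cont=0.0000 → 0.0000 [wait]  node(6,4) S=190.8573 payoff=0.0000 vs cont=0.0000 → 0.0000 [wait]  node(6,5) S=264.3816 payoff=0.0000 vs cont=0.0000 → 0.0000 [wait]  node(6,6) S=366.2299 payoff=0.0000 vs cont=0.0000 → 0.0000 [wait]  ⇒ S*(6)=71.8028
t_5: node(5,0) S=61.0070 payoff=49.0730 vs cont=46.7851 → 49.0730 [stop]  node(5,1) S=84.5089 payoff=25.5711 vs cont=23.9491 → 25.5711 [stop]  node(5,2) S=117.0644 payoff=0.0000 vs cont=5.5507 → 5.5507 [wait]  node(5,3) S=162.1614 payoff=0.0000 vs cont=0.0000 → 0.0000 [wait]  node(5,4) S=224.6311 payoff=0.0000 vs cont=0.0000 → 0.0000 [wait]  node(5,5) S=311.1662 payoff=0.0000 vs cont=0.0000 → 0.0000 [wait]  ⇒ S*(5)=84.5089
t_4: node(4,0) S=71.8028 payoff=38.2772 vs cont=35.9894 → 38.2772 [stop]  node(4,1) S=99.4635 payoff=10.6165 vs cont=14.7630 → 14.7630 [wait]  node(4,2) S=137.7800 payoff=0.0000 vs cont=2.5861 → 2.5861 [wait]  node(4,3) S=190.8573 payoff=0.0000 vs cont=0.0000 → 0.0000 [wait]  node(4,4) S=264.3816 payoff=0.0000 vs cont=0.0000 → 0.0000 [wait]  ⇒ S*(4)=71.8028
t_3: node(3,0) S=84.5089 payoff=25.5711 vs cont=25.4117 → 25.5711 [stop]  node(3,1) S=117.0644 payoff=0.0000 vs cont=8.2057 → 8.2057 [wait]  node(3,2) S=162.1614 payoff=0.0000 vs cont=1.2049 → 1.2049 [wait]  node(3,3) S=224.6311 payoff=0.0000 vs cont=0.0000 → 0.0000 [wait]  ⇒ S*(3)=84.5089
t_2: node(2,0) S=99.4635 payoff=10.6165 vs cont=16.1259 → 16.1259 [wait]  node(2,1) S=137.7800 payoff=0.0000 vs cont=4.4416 → 4.4416 [wait]  node(2,2) S=190.8573 payoff=0.0000 vs cont=0.5614 → 0.5614 [wait]  ⇒ S*(2)=-
t_1: node(1,0) S=117.0644 payoff=0.0000 vs cont=9.7931 → 9.7931 [wait]  node(1,1) S=162.1614 payoff=0.0000 vs cont=2.3575 → 2.3575 [wait]  ⇒ S*(1)=-
t_0: node(0,0) S=137.7800 payoff=0.0000 vs cont=5.7728 → 5.7728 [wait]  ⇒ S*(0)=-

price = 5.7728
boundary = - - - 84.5089 71.8028 84.5089 71.8028
tree:
5.7728
9.7931 2.3575
16.1259 4.4416 0.5614
25.5711 8.2057 1.2049 0.0000
38.2772 14.7630 2.5861 0.0000 0.0000
49.0730 25.5711 5.5507 0.0000 0.0000 0.0000
58.2455 38.2772 11.9138 0.0000 0.0000 0.0000 0.0000
66.0390 49.0730 25.5711 0.0000 0.0000 0.0000 0.0000 0.0000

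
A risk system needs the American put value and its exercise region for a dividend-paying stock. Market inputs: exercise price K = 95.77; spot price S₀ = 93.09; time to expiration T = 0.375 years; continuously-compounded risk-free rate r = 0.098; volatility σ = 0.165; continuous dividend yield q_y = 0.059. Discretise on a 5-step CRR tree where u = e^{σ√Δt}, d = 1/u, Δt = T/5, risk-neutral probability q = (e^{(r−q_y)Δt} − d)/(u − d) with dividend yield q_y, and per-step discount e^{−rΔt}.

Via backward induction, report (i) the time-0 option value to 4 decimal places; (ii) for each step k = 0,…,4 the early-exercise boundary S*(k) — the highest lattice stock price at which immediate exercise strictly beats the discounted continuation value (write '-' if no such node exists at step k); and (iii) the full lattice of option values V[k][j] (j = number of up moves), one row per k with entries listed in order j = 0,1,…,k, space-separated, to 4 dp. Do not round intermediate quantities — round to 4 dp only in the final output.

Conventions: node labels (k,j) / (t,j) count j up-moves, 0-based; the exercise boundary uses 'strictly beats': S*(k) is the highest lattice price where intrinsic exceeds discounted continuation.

price = 4.5976
boundary = - - 85.0460 88.9772 85.0460
tree:
4.5976
7.1793 2.2901
10.7240 4.0233 0.7298
14.4814 6.7928 1.5351 0.0000
18.0729 10.7240 3.2292 0.0000 0.0000
21.5056 14.4814 6.7928 0.0000 0.0000 0.0000

Δt=0.07500  u=1.04622  d=0.95582  q=0.52111  discount=0.99268
step 5 (expiry): payoffs max(K−S,0) = 21.5056 14.4814 6.7928 0.0000 0.0000 0.0000
step 4: (k=4,j=0): S=77.6971, K−S=18.0729, hold=17.7146 ⇒ V=18.0729 exercise | (k=4,j=1): S=85.0460, K−S=10.7240, hold=10.3981 ⇒ V=10.7240 exercise | (k=4,j=2): S=93.0900, K−S=2.6800, hold=3.2292 ⇒ V=3.2292 continue | (k=4,j=3): S=101.8948, K−S=0.0000, hold=0.0000 ⇒ V=0.0000 continue | (k=4,j=4): S=111.5324, K−S=0.0000, hold=0.0000 ⇒ V=0.0000 continue  boundary S*=85.0460
step 3: (k=3,j=0): S=81.2886, K−S=14.4814, hold=14.1390 ⇒ V=14.4814 exercise | (k=3,j=1): S=88.9772, K−S=6.7928, hold=6.7685 ⇒ V=6.7928 exercise | (k=3,j=2): S=97.3930, K−S=0.0000, hold=1.5351 ⇒ V=1.5351 continue | (k=3,j=3): S=106.6048, K−S=0.0000, hold=0.0000 ⇒ V=0.0000 continue  boundary S*=88.9772
step 2: (k=2,j=0): S=85.0460, K−S=10.7240, hold=10.3981 ⇒ V=10.7240 exercise | (k=2,j=1): S=93.0900, K−S=2.6800, hold=4.0233 ⇒ V=4.0233 continue | (k=2,j=2): S=101.8948, K−S=0.0000, hold=0.7298 ⇒ V=0.7298 continue  boundary S*=85.0460
step 1: (k=1,j=0): S=88.9772, K−S=6.7928, hold=7.1793 ⇒ V=7.1793 continue | (k=1,j=1): S=97.3930, K−S=0.0000, hold=2.2901 ⇒ V=2.2901 continue  boundary S*=-
step 0: (k=0,j=0): S=93.0900, K−S=2.6800, hold=4.5976 ⇒ V=4.5976 continue  boundary S*=-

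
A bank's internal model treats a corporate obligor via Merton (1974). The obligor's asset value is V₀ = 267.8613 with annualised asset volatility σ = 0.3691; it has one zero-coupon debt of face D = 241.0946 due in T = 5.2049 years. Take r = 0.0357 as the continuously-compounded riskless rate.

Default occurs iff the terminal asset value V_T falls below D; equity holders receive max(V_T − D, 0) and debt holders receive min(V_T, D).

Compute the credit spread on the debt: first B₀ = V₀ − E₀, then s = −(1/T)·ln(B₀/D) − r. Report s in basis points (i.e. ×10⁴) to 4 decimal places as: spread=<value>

spread=510.9659

Apply the equity-as-call identities (strike 241.0946, horizon 5.2049 years):
d₁ = [ln(V₀/D) + (r + σ²/2)T] / (σ√T)
   = [ln(267.8613/241.0946) + (0.0357 + 0.5·0.3691²)·5.2049] / (0.3691·√5.2049)
   = [0.105280 + 0.540359] / 0.842074 = 0.766725
d₂ = d₁ − σ√T = 0.766725 − 0.842074 = -0.075349
N(d₁) = 0.778377,  N(d₂) = 0.469969,  e^(−rT) = 0.830427
E₀ = V₀·N(d₁) − D·e^(−rT)·N(d₂)
   = 267.8613·0.778377 − 241.0946·0.830427·0.469969 = 114.404085
B₀ = V₀ − E₀ = 267.8613 − 114.404085 = 153.457215
spread = −(1/T)·ln(B₀/D) − r = −(1/5.2049)·ln(153.457215/241.0946) − 0.0357 = 0.05109659
in basis points: 0.05109659 × 10⁴ = 510.9659 bp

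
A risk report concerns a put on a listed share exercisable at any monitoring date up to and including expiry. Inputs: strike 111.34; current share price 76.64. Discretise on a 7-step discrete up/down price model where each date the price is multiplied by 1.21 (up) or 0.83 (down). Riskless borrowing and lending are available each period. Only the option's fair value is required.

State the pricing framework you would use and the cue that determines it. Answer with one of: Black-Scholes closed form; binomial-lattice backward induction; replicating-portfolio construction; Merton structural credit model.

framework: binomial-lattice backward induction

Key observation: the put (strike 111.34 on spot 76.64) is American-style on a 7-step discrete price model, so the early-exercise decision at every node requires stepwise backward valuation — a closed form cannot price the exercise right.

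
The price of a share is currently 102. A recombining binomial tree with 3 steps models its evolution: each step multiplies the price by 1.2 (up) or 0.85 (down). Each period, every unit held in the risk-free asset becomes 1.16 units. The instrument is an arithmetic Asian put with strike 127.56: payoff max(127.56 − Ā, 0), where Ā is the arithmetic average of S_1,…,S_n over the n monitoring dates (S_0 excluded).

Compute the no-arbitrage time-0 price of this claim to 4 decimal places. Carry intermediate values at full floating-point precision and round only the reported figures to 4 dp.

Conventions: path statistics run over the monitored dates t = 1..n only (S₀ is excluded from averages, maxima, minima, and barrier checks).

price = 2.6904

Under the martingale measure an up-move has probability p* = 0.8857; value the claim as the probability-weighted average of per-path payoffs, discounted 3 periods at R = 1.16.
Enumerate all 2^3 = 8 price paths (U = up ×1.2, D = down ×0.85); each path with k up-moves has probability p*^k·(1−p*)^(3−k).
DDD: Ā=74.3452, payoff=53.2148, prob=0.001493
UDD: Ā=104.9580, payoff=22.6020, prob=0.011569
DUD: Ā=93.0580, payoff=34.5020, prob=0.011569
UUD: Ā=131.3760, payoff=0.0000, prob=0.089656
DDU: Ā=82.9430, payoff=44.6170, prob=0.011569
UDU: Ā=117.0960, payoff=10.4640, prob=0.089656
DUU: Ā=105.1960, payoff=22.3640, prob=0.089656
UUU: Ā=148.5120, payoff=0.0000, prob=0.694834
Price = Σ prob·payoff / R^3 = 4.199421 / 1.560896 = 2.6904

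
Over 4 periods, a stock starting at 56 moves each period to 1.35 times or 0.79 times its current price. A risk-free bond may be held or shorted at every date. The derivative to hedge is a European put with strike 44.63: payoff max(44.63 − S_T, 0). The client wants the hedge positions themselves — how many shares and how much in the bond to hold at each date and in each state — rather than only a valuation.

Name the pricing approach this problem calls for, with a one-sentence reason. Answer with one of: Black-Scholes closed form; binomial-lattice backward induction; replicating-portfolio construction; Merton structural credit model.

Key observation: since the answer must list Δ and B at each node of the 1.35/0.79 lattice on 56, the replicating-portfolio method — solving the two-state system at every node — is the one that applies.

framework: replicating-portfolio construction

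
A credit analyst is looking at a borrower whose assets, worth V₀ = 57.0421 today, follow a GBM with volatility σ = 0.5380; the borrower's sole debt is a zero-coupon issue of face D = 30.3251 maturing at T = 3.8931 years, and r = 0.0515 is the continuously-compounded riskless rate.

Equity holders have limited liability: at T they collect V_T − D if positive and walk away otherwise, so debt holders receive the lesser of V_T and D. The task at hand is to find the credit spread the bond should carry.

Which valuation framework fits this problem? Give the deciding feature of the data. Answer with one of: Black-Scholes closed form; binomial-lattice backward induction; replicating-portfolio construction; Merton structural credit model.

framework: Merton structural credit model

Key observation: with the firm-asset dynamics (V₀ = 57.0421) and a single zero-coupon liability of face 30.3251 given, debt value, spread, and default probability all derive from the option view of the balance sheet.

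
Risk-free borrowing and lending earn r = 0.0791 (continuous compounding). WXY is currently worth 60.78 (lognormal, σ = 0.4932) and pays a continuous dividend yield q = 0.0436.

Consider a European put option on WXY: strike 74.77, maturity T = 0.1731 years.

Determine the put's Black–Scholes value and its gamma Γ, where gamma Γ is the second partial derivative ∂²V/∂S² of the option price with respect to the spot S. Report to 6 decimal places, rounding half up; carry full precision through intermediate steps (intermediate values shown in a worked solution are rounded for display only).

σ√T = 0.4932·√0.1731 = 0.205197
d₁ = (ln(S/K) + (r−q+σ²/2)T) / (σ√T) = (ln(60.78/74.77) + (0.0791−0.0436+0.4932²/2)·0.1731) / 0.205197 = (-0.207156 + 0.027198) / 0.205197 = -0.877000
d₂ = d₁ − σ√T = -0.877000 − 0.205197 = -1.082197
e^{−rT} = 0.986401
e^{−qT} = 0.992481
N(−d₁) = 0.809757,  N(−d₂) = 0.860417
Put price V = K·e^{−rT}·N(−d₂) − S·e^{−qT}·N(−d₁) = 63.458551 − 48.846954 = 14.611597
φ(d₁) = (1/√(2π))·e^{−d₁²/2} = 0.271579
Γ = e^{−qT}·φ(d₁) / (S·σ·√T) = 0.021612

price = 14.611597
Γ = 0.021612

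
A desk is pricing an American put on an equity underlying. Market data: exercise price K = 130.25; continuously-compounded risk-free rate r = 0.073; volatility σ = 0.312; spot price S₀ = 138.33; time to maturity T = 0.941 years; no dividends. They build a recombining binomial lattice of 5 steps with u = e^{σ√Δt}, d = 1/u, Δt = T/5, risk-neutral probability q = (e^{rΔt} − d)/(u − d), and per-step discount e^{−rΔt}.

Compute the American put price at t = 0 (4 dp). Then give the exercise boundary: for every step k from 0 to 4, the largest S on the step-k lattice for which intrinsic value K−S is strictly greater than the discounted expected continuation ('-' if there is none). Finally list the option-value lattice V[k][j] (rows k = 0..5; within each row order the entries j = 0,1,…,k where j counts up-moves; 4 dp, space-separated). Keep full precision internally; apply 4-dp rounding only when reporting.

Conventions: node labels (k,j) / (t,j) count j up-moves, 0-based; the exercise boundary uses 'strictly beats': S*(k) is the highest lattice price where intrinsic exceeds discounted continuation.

price = 9.7919
boundary = - - - 92.1655 105.5240
tree:
9.7919
16.0296 4.2300
25.3135 7.7907 1.0188
38.0845 14.0671 2.1392 0.0000
49.7518 24.7260 4.4917 0.0000 0.0000
59.9422 38.0845 9.4314 0.0000 0.0000 0.0000

Δt=0.18820  u=1.14494  d=0.87341  q=0.51716  discount=0.98636
step 5 (expiry): payoffs max(K−S,0) = 59.9422 38.0845 9.4314 0.0000 0.0000 0.0000
step 4: (k=4,j=0): S=80.4982, K−S=49.7518, hold=47.9746 ⇒ V=49.7518 exercise | (k=4,j=1): S=105.5240, K−S=24.7260, hold=22.9488 ⇒ V=24.7260 exercise | (k=4,j=2): S=138.3300, K−S=0.0000, hold=4.4917 ⇒ V=4.4917 continue | (k=4,j=3): S=181.3350, K−S=0.0000, hold=0.0000 ⇒ V=0.0000 continue | (k=4,j=4): S=237.7096, K−S=0.0000, hold=0.0000 ⇒ V=0.0000 continue  boundary S*=105.5240
step 3: (k=3,j=0): S=92.1655, K−S=38.0845, hold=36.3072 ⇒ V=38.0845 exercise | (k=3,j=1): S=120.8186, K−S=9.4314, hold=14.0671 ⇒ V=14.0671 continue | (k=3,j=2): S=158.3795, K−S=0.0000, hold=2.1392 ⇒ V=2.1392 continue | (k=3,j=3): S=207.6176, K−S=0.0000, hold=0.0000 ⇒ V=0.0000 continue  boundary S*=92.1655
step 2: (k=2,j=0): S=105.5240, K−S=24.7260, hold=25.3135 ⇒ V=25.3135 continue | (k=2,j=1): S=138.3300, K−S=0.0000, hold=7.7907 ⇒ V=7.7907 continue | (k=2,j=2): S=181.3350, K−S=0.0000, hold=1.0188 ⇒ V=1.0188 continue  boundary S*=-
step 1: (k=1,j=0): S=120.8186, K−S=9.4314, hold=16.0296 ⇒ V=16.0296 continue | (k=1,j=1): S=158.3795, K−S=0.0000, hold=4.2300 ⇒ V=4.2300 continue  boundary S*=-
step 0: (k=0,j=0): S=138.3300, K−S=0.0000, hold=9.7919 ⇒ V=9.7919 continue  boundary S*=-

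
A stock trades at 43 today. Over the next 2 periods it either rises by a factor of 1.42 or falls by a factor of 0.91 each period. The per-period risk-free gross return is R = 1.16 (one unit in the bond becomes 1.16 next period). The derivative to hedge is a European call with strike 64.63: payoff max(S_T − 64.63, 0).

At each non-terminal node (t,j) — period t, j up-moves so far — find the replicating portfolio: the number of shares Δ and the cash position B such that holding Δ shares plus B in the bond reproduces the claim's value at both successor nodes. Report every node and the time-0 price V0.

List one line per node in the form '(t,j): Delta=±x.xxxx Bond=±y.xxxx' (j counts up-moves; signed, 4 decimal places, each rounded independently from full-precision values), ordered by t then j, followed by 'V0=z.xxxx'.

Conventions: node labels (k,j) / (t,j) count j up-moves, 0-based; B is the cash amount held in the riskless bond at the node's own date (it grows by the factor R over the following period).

Since d<R<u, set p* = (R−d)/(u−d) = 0.4902; price each node as the discounted p*-expectation of its children.
Expiry values: V(2,0)=0.0000, V(2,1)=0.0000, V(2,2)=22.0752
  t=1,j=0: stock 39.1300 → up 55.5646 (V=0.0000), down 35.6083 (V=0.0000). Price 0.0000; hedge Δ=0.0000, bond B=0.0000.
  t=1,j=1: stock 61.0600 → up 86.7052 (V=22.0752), down 55.5646 (V=0.0000). Price 9.3286; hedge Δ=0.7089, bond B=-33.9561.
  t=0,j=0: stock 43.0000 → up 61.0600 (V=9.3286), down 39.1300 (V=0.0000). Price 3.9421; hedge Δ=0.4254, bond B=-14.3493.
As a check, the time-0 holding Δ(0,0)·S0 + B(0,0) comes to 3.9421 — exactly V0.

(0,0): Delta=0.4254 Bond=-14.3493
(1,0): Delta=0.0000 Bond=0.0000
(1,1): Delta=0.7089 Bond=-33.9561
V0=3.9421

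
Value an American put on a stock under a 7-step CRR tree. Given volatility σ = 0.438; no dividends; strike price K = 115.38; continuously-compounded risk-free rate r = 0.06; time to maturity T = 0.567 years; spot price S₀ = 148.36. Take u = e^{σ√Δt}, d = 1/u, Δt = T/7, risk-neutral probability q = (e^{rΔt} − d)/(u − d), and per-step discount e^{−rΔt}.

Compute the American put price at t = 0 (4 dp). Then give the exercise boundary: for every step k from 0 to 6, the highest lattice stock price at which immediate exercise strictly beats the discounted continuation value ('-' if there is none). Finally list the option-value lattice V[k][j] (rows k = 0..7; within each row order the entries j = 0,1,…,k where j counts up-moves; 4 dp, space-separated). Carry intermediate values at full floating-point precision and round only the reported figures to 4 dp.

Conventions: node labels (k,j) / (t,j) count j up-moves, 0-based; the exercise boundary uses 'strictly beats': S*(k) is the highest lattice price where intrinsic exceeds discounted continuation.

price = 4.9407
boundary = - - - - - 79.5477 90.1084
tree:
4.9407
7.8222 1.9713
12.0823 3.4371 0.4554
18.1016 5.8968 0.8944 0.0000
26.0980 9.9048 1.7566 0.0000 0.0000
35.8323 16.1603 3.4501 0.0000 0.0000 0.0000
45.1553 25.2716 6.7762 0.0000 0.0000 0.0000 0.0000
53.3857 35.8323 13.3088 0.0000 0.0000 0.0000 0.0000 0.0000

Δt=0.08100  u=1.13276  d=0.88280  q=0.48837  discount=0.99515
step 7 (expiry): payoffs max(K−S,0) = 53.3857 35.8323 13.3088 0.0000 0.0000 0.0000 0.0000 0.0000
step 6: (k=6,j=0): S=70.2247, K−S=45.1553, hold=44.5959 ⇒ V=45.1553 exercise | (k=6,j=1): S=90.1084, K−S=25.2716, hold=24.7122 ⇒ V=25.2716 exercise | (k=6,j=2): S=115.6222, K−S=0.0000, hold=6.7762 ⇒ V=6.7762 continue | (k=6,j=3): S=148.3600, K−S=0.0000, hold=0.0000 ⇒ V=0.0000 continue | (k=6,j=4): S=190.3674, K−S=0.0000, hold=0.0000 ⇒ V=0.0000 continue | (k=6,j=5): S=244.2689, K−S=0.0000, hold=0.0000 ⇒ V=0.0000 continue | (k=6,j=6): S=313.4324, K−S=0.0000, hold=0.0000 ⇒ V=0.0000 continue  boundary S*=90.1084
step 5: (k=5,j=0): S=79.5477, K−S=35.8323, hold=35.2729 ⇒ V=35.8323 exercise | (k=5,j=1): S=102.0712, K−S=13.3088, hold=16.1603 ⇒ V=16.1603 continue | (k=5,j=2): S=130.9722, K−S=0.0000, hold=3.4501 ⇒ V=3.4501 continue | (k=5,j=3): S=168.0562, K−S=0.0000, hold=0.0000 ⇒ V=0.0000 continue | (k=5,j=4): S=215.6405, K−S=0.0000, hold=0.0000 ⇒ V=0.0000 continue | (k=5,j=5): S=276.6980, K−S=0.0000, hold=0.0000 ⇒ V=0.0000 continue  boundary S*=79.5477
step 4: (k=4,j=0): S=90.1084, K−S=25.2716, hold=26.0980 ⇒ V=26.0980 continue | (k=4,j=1): S=115.6222, K−S=0.0000, hold=9.9048 ⇒ V=9.9048 continue | (k=4,j=2): S=148.3600, K−S=0.0000, hold=1.7566 ⇒ V=1.7566 continue | (k=4,j=3): S=190.3674, K−S=0.0000, hold=0.0000 ⇒ V=0.0000 continue | (k=4,j=4): S=244.2689, K−S=0.0000, hold=0.0000 ⇒ V=0.0000 continue  boundary S*=-
step 3: (k=3,j=0): S=102.0712, K−S=13.3088, hold=18.1016 ⇒ V=18.1016 continue | (k=3,j=1): S=130.9722, K−S=0.0000, hold=5.8968 ⇒ V=5.8968 continue | (k=3,j=2): S=168.0562, K−S=0.0000, hold=0.8944 ⇒ V=0.8944 continue | (k=3,j=3): S=215.6405, K−S=0.0000, hold=0.0000 ⇒ V=0.0000 continue  boundary S*=-
step 2: (k=2,j=0): S=115.6222, K−S=0.0000, hold=12.0823 ⇒ V=12.0823 continue | (k=2,j=1): S=148.3600, K−S=0.0000, hold=3.4371 ⇒ V=3.4371 continue | (k=2,j=2): S=190.3674, K−S=0.0000, hold=0.4554 ⇒ V=0.4554 continue  boundary S*=-
step 1: (k=1,j=0): S=130.9722, K−S=0.0000, hold=7.8222 ⇒ V=7.8222 continue | (k=1,j=1): S=168.0562, K−S=0.0000, hold=1.9713 ⇒ V=1.9713 continue  boundary S*=-
step 0: (k=0,j=0): S=148.3600, K−S=0.0000, hold=4.9407 ⇒ V=4.9407 continue  boundary S*=-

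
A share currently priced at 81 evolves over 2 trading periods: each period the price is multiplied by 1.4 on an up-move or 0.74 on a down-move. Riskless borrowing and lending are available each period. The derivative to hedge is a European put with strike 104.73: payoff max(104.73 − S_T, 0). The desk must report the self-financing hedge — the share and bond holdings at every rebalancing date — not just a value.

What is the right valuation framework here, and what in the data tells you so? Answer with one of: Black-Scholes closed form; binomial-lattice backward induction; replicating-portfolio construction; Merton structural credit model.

framework: replicating-portfolio construction

Key observation: the task asks for the hedge itself — share and bond holdings at every node of the 2-period tree on spot 81 with factors 1.4/0.74 — which is exactly what the replicating-portfolio construction produces.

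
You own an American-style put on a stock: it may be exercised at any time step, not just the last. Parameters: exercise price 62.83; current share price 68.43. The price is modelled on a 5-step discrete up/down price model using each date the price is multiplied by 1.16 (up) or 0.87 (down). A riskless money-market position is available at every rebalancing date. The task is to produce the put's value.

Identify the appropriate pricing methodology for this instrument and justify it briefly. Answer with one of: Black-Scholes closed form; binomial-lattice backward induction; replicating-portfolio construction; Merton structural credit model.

Key observation: early exercise of the strike-62.83 put must be checked at each of the 5 dates (spot 68.43), which forces a node-by-node comparison of intrinsic and continuation value backward from expiry.

framework: binomial-lattice backward induction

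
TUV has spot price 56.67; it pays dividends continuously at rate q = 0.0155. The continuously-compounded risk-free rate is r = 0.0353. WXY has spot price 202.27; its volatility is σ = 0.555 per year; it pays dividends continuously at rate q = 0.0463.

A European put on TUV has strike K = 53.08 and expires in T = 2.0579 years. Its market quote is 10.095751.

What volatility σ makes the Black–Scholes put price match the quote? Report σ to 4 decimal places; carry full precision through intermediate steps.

sigma = 0.4319

At σ = 0.4319 the Black–Scholes value reproduces the quote:
σ√T = 0.4319·√2.0579 = 0.619577
d₁ = (ln(S/K) + (r−q+σ²/2)T) / (σ√T) = (ln(56.67/53.08) + (0.0353−0.0155+0.4319²/2)·2.0579) / 0.619577 = (0.065445 + 0.232684) / 0.619577 = 0.481182
d₂ = d₁ − σ√T = 0.481182 − 0.619577 = -0.138396
e^{−rT} = 0.929932
e^{−qT} = 0.968606
N(−d₁) = 0.315194,  N(−d₂) = 0.555036
V = K·e^{−rT}·N(−d₂) − S·e^{−qT}·N(−d₁) = 27.397018 − 17.301267 = 10.095751 (equal to the quote); since ∂V/∂σ > 0 for all σ, the implied volatility is unique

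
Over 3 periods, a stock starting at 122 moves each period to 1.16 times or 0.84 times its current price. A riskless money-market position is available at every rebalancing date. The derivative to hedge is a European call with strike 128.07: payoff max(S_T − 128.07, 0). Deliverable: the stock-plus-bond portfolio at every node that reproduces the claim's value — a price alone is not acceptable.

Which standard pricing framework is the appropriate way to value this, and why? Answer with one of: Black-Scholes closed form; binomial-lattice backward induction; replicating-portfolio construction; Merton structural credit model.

Key observation: the deliverable is the dynamic trading strategy on the 3-step tree (spot 122, moves 1.16 and 0.84), so the valuation must go through the node-by-node replicating-portfolio solve.

framework: replicating-portfolio construction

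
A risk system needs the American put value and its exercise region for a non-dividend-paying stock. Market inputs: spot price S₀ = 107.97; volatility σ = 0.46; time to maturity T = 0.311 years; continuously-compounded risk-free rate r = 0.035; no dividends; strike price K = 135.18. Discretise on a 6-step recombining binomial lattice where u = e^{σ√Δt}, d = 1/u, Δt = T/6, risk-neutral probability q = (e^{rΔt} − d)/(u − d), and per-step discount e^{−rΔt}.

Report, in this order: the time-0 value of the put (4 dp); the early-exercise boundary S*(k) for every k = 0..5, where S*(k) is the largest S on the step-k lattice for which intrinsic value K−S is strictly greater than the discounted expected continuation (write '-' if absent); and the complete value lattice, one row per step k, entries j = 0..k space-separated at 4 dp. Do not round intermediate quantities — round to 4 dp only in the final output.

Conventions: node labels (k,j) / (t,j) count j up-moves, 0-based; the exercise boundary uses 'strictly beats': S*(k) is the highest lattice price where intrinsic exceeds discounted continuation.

Δt=0.05183, u=1.11041, d=0.90057, q=0.48250, disc=e^(-rΔt)=0.99819
k=6 terminal: V=max(K-S,0) → 77.5821 64.1614 47.6136 27.2100 2.0522 0.0000 0.0000
k=5: j=0 S=63.9572 intr=71.2228 cont=70.9778 V=71.2228[EX]; j=1 S=78.8597 intr=56.3203 cont=56.0753 V=56.3203[EX]; j=2 S=97.2345 intr=37.9455 cont=37.7005 V=37.9455[EX]; j=3 S=119.8908 intr=15.2892 cont=15.0442 V=15.2892[EX]; j=4 S=147.8262 intr=0.0000 cont=1.0601 V=1.0601[hold]; j=5 S=182.2707 intr=0.0000 cont=0.0000 V=0.0000[hold]  S*(5)=119.8908
k=4: j=0 S=71.0186 intr=64.1614 cont=63.9164 V=64.1614[EX]; j=1 S=87.5664 intr=47.6136 cont=47.3686 V=47.6136[EX]; j=2 S=107.9700 intr=27.2100 cont=26.9650 V=27.2100[EX]; j=3 S=133.1278 intr=2.0522 cont=8.4085 V=8.4085[hold]; j=4 S=164.1474 intr=0.0000 cont=0.5476 V=0.5476[hold]  S*(4)=107.9700
k=3: j=0 S=78.8597 intr=56.3203 cont=56.0753 V=56.3203[EX]; j=1 S=97.2345 intr=37.9455 cont=37.7005 V=37.9455[EX]; j=2 S=119.8908 intr=15.2892 cont=18.1055 V=18.1055[hold]; j=3 S=147.8262 intr=0.0000 cont=4.6073 V=4.6073[hold]  S*(3)=97.2345
k=2: j=0 S=87.5664 intr=47.6136 cont=47.3686 V=47.6136[EX]; j=1 S=107.9700 intr=27.2100 cont=28.3214 V=28.3214[hold]; j=2 S=133.1278 intr=2.0522 cont=11.5716 V=11.5716[hold]  S*(2)=87.5664
k=1: j=0 S=97.2345 intr=37.9455 cont=38.2357 V=38.2357[hold]; j=1 S=119.8908 intr=15.2892 cont=20.2030 V=20.2030[hold]  S*(1)=-
k=0: j=0 S=107.9700 intr=27.2100 cont=29.4815 V=29.4815[hold]  S*(0)=-

price = 29.4815
boundary = - - 87.5664 97.2345 107.9700 119.8908
tree:
29.4815
38.2357 20.2030
47.6136 28.3214 11.5716
56.3203 37.9455 18.1055 4.6073
64.1614 47.6136 27.2100 8.4085 0.5476
71.2228 56.3203 37.9455 15.2892 1.0601 0.0000
77.5821 64.1614 47.6136 27.2100 2.0522 0.0000 0.0000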